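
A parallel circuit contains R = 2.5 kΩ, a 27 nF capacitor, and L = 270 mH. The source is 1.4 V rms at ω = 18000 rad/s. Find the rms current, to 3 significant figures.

684 μA

X_L = ωL = 4860 Ω
X_C = 1/(ωC) = 2060 Ω
Parallel: admittances add. Y = 1/R + 1/(jωL) + jωC
Y = (0.000400 + j0.000280) S
|Y| = 0.000488 S → |Z| = 1/|Y| = 2050 Ω, ∠Z = −∠Y = -35.0°
I = V/|Z| = 1.4/2050 = 684 μA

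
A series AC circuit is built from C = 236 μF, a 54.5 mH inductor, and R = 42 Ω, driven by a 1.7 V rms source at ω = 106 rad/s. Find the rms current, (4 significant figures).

X_L = ωL = 5.777 Ω
X_C = 1/(ωC) = 39.97 Ω
Net reactance X = X_L − X_C = -34.20 Ω
Z = 42.00 − j34.20 Ω
|Z| = √(42.00² + 34.20²) = 54.16 Ω
I = V/|Z| = 1.7/54.16 = 31.39 mA

31.39 mA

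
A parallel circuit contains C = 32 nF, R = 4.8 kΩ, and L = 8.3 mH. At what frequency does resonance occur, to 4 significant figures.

ω₀ = 1/√(LC) = 1/√(0.0083 × 3.2e-08) = 61360 rad/s
f₀ = ω₀/(2π) = 9.766 kHz

9.766 kHz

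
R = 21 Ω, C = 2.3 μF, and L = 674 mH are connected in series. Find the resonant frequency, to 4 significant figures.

ω₀ = 1/√(LC) = 1/√(0.674 × 2.3e-06) = 803.2 rad/s
f₀ = ω₀/(2π) = 127.8 Hz

127.8 Hz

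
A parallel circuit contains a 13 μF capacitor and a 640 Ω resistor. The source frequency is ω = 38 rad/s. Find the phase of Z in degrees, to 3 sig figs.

X_C = 1/(ωC) = 2020 Ω
Parallel: admittances add. Y = 1/R + jωC
Y = (0.00156 + j0.000494) S
|Y| = 0.00164 S → |Z| = 1/|Y| = 610 Ω, ∠Z = −∠Y = -17.5°

-17.5°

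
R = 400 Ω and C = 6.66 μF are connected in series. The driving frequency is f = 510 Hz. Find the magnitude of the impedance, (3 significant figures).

403 Ω

ω = 2πf = 3204 rad/s
X_C = 1/(ωC) = 46.9 Ω
Z = 400 − j46.9 Ω
|Z| = √(400² + 46.9²) = 403 Ω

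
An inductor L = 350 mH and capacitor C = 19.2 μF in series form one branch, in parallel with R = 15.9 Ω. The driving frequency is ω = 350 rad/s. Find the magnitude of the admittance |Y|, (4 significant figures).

X_L = ωL = 122.5 Ω
X_C = 1/(ωC) = 148.8 Ω
Branch 1: Z₁ = R = 15.90 Ω
Branch 2 (series LC): Z₂ = j(X_L − X_C) = −j26.31 Ω
Parallel: Z = Z₁Z₂/(Z₁+Z₂), |Z| = 13.61 Ω, ∠Z = -31.15°
|Y| = 1/|Z| = 73.49 mS

73.49 mS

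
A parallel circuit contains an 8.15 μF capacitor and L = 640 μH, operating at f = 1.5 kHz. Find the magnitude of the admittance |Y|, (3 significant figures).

89.0 mS

ω = 2πf = 9425 rad/s
X_L = ωL = 6.03 Ω
X_C = 1/(ωC) = 13.0 Ω
Parallel: admittances add. Y = 1/(jωL) + jωC
Y = (0 − j0.0890) S
|Y| = 0.0890 S → |Z| = 1/|Y| = 11.2 Ω, ∠Z = −∠Y = 90.0°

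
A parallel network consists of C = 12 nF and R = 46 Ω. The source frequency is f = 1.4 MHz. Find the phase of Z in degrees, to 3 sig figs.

ω = 2πf = 8.796e+06 rad/s
X_C = 1/(ωC) = 9.47 Ω
Parallel: admittances add. Y = 1/R + jωC
Y = (0.0217 + j0.106) S
|Y| = 0.108 S → |Z| = 1/|Y| = 9.28 Ω, ∠Z = −∠Y = -78.4°

-78.4°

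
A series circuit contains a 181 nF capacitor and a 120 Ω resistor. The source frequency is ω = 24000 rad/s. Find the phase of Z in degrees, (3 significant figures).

-62.5°

X_C = 1/(ωC) = 230 Ω
Z = 120 − j230 Ω
|Z| = √(120² + 230²) = 260 Ω
∠Z = arctan(-230/120) = -62.5°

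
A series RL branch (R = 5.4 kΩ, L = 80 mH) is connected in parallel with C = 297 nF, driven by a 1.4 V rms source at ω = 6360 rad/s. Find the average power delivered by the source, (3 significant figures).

360 μW

X_L = ωL = 509 Ω
X_C = 1/(ωC) = 529 Ω
Branch 1 (R+jX_L): Z₁ = 5400 + j509 Ω, |Z₁| = 5420 Ω
Branch 2 (−jX_C): Z₂ = −j529 Ω
Parallel: Z = Z₁Z₂/(Z₁+Z₂), |Z| = 532 Ω, ∠Z = -84.4°
I = V/|Z| = 2.63 mA
P = VI cos φ = 1.4 × 0.00263 × cos(-84.4°) = 360 μW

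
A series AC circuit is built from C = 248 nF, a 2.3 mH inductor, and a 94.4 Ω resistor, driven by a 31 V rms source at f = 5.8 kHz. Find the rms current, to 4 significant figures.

315.9 mA

ω = 2πf = 36440 rad/s
X_L = ωL = 83.82 Ω
X_C = 1/(ωC) = 110.6 Ω
Net reactance X = X_L − X_C = -26.83 Ω
Z = 94.40 − j26.83 Ω
|Z| = √(94.40² + 26.83²) = 98.14 Ω
I = V/|Z| = 31/98.14 = 315.9 mA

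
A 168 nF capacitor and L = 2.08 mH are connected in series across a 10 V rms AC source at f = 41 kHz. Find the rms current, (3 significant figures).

ω = 2πf = 257600 rad/s
X_L = ωL = 536 Ω
X_C = 1/(ωC) = 23.1 Ω
Net reactance X = X_L − X_C = 513 Ω
Z = j513 Ω
|Z| = √(0² + 513²) = 513 Ω
I = V/|Z| = 10/513 = 19.5 mA

19.5 mA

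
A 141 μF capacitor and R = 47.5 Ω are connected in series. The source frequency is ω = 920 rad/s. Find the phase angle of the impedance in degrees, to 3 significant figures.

X_C = 1/(ωC) = 7.71 Ω
Z = 47.5 − j7.71 Ω
|Z| = √(47.5² + 7.71²) = 48.1 Ω
∠Z = arctan(-7.71/47.5) = -9.22°

-9.22°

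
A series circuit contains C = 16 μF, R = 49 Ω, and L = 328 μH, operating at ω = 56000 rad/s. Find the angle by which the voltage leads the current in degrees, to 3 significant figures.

19.4°

X_L = ωL = 18.4 Ω
X_C = 1/(ωC) = 1.12 Ω
Net reactance X = X_L − X_C = 17.3 Ω
Z = 49.0 + j17.3 Ω
|Z| = √(49.0² + 17.3²) = 51.9 Ω
∠Z = arctan(17.3/49.0) = 19.4°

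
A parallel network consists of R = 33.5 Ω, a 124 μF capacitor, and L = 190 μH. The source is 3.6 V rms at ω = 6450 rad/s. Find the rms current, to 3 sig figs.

122 mA

X_L = ωL = 1.23 Ω
X_C = 1/(ωC) = 1.25 Ω
Parallel: admittances add. Y = 1/R + 1/(jωL) + jωC
Y = (0.0299 − j0.0162) S
|Y| = 0.0340 S → |Z| = 1/|Y| = 29.4 Ω, ∠Z = −∠Y = 28.5°
I = V/|Z| = 3.6/29.4 = 122 mA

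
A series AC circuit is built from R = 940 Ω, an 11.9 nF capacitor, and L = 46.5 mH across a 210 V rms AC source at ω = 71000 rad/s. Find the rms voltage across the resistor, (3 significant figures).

85.2 V

X_L = ωL = 3300 Ω
X_C = 1/(ωC) = 1180 Ω
Net reactance X = X_L − X_C = 2120 Ω
Z = 940 + j2120 Ω
|Z| = √(940² + 2120²) = 2320 Ω
I = V/|Z| = 90.6 mA
V_R = I·|Z_R| = 0.0906 × 940 = 85.2 V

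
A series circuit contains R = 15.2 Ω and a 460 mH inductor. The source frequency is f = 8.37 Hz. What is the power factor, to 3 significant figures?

ω = 2πf = 52.59 rad/s
X_L = ωL = 24.2 Ω
Z = 15.2 + j24.2 Ω
|Z| = √(15.2² + 24.2²) = 28.6 Ω
∠Z = arctan(24.2/15.2) = 57.9°
cos φ = cos(57.9°) = 0.532

0.532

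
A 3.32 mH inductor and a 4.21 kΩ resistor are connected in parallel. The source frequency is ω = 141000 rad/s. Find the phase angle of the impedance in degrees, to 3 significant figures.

X_L = ωL = 468 Ω
Parallel: admittances add. Y = 1/R + 1/(jωL)
Y = (0.000238 − j0.00214) S
|Y| = 0.00215 S → |Z| = 1/|Y| = 465 Ω, ∠Z = −∠Y = 83.7°

83.7°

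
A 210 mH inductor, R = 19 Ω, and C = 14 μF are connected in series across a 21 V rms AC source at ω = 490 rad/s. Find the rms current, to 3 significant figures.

448 mA

X_L = ωL = 103 Ω
X_C = 1/(ωC) = 146 Ω
Net reactance X = X_L − X_C = -42.9 Ω
Z = 19.0 − j42.9 Ω
|Z| = √(19.0² + 42.9²) = 46.9 Ω
I = V/|Z| = 21/46.9 = 448 mA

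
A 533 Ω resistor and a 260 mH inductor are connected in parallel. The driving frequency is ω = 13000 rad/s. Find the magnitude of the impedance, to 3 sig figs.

526 Ω

X_L = ωL = 3380 Ω
Parallel: admittances add. Y = 1/R + 1/(jωL)
Y = (0.00188 − j0.000296) S
|Y| = 0.00190 S → |Z| = 1/|Y| = 526 Ω, ∠Z = −∠Y = 8.96°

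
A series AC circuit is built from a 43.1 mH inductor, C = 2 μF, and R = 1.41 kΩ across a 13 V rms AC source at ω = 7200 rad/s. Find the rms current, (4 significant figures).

X_L = ωL = 310.3 Ω
X_C = 1/(ωC) = 69.44 Ω
Net reactance X = X_L − X_C = 240.9 Ω
Z = 1410 + j240.9 Ω
|Z| = √(1410² + 240.9²) = 1430 Ω
I = V/|Z| = 13/1430 = 9.088 mA

9.088 mA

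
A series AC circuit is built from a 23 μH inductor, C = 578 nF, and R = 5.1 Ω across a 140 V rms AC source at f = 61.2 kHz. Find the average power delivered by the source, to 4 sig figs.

2.227 kW

ω = 2πf = 384500 rad/s
X_L = ωL = 8.844 Ω
X_C = 1/(ωC) = 4.499 Ω
Net reactance X = X_L − X_C = 4.345 Ω
Z = 5.100 + j4.345 Ω
|Z| = √(5.100² + 4.345²) = 6.700 Ω
∠Z = arctan(4.345/5.100) = 40.43°
I = V/|Z| = 20.90 A
P = VI cos φ = 140 × 20.90 × cos(40.43°) = 2.227 kW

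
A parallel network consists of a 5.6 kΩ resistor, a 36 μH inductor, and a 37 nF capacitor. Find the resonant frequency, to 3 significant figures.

138 kHz

ω₀ = 1/√(LC) = 1/√(3.6e-05 × 3.7e-08) = 866500 rad/s
f₀ = ω₀/(2π) = 138 kHz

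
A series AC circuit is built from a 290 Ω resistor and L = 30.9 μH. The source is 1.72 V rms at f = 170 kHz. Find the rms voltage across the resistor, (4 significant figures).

1.709 V

ω = 2πf = 1.068e+06 rad/s
X_L = ωL = 33.01 Ω
Z = 290.0 + j33.01 Ω
|Z| = √(290.0² + 33.01²) = 291.9 Ω
I = V/|Z| = 5.893 mA
V_R = I·|Z_R| = 0.005893 × 290.0 = 1.709 V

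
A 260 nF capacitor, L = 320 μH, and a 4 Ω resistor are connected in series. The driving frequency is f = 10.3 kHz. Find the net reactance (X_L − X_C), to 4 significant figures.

ω = 2πf = 64720 rad/s
X_L = ωL = 20.71 Ω
X_C = 1/(ωC) = 59.43 Ω
X = 20.71 − 59.43 = -38.72 Ω

-38.72 Ω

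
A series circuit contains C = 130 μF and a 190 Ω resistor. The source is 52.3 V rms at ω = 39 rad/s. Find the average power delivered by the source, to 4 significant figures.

X_C = 1/(ωC) = 197.2 Ω
Z = 190.0 − j197.2 Ω
|Z| = √(190.0² + 197.2²) = 273.9 Ω
∠Z = arctan(-197.2/190.0) = -46.07°
I = V/|Z| = 191.0 mA
P = VI cos φ = 52.3 × 0.1910 × cos(-46.07°) = 6.929 W

6.929 W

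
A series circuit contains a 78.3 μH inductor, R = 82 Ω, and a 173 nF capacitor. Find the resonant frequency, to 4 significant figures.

43.24 kHz

ω₀ = 1/√(LC) = 1/√(7.83e-05 × 1.73e-07) = 271700 rad/s
f₀ = ω₀/(2π) = 43.24 kHz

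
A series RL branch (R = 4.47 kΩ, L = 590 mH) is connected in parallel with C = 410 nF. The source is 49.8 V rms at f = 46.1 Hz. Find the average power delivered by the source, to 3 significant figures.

ω = 2πf = 289.7 rad/s
X_L = ωL = 171 Ω
X_C = 1/(ωC) = 8420 Ω
Branch 1 (R+jX_L): Z₁ = 4470 + j171 Ω, |Z₁| = 4470 Ω
Branch 2 (−jX_C): Z₂ = −j8420 Ω
Parallel: Z = Z₁Z₂/(Z₁+Z₂), |Z| = 4010 Ω, ∠Z = -26.3°
I = V/|Z| = 12.4 mA
P = VI cos φ = 49.8 × 0.0124 × cos(-26.3°) = 554 mW

554 mW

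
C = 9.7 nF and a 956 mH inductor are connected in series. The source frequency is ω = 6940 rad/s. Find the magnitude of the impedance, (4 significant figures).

X_L = ωL = 6635 Ω
X_C = 1/(ωC) = 14850 Ω
Net reactance X = X_L − X_C = -8220 Ω
Z = − j8220 Ω
|Z| = √(0² + 8220²) = 8220 Ω

8220 Ω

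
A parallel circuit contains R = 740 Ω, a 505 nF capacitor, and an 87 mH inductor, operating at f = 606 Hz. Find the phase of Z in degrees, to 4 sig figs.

39.04°

ω = 2πf = 3808 rad/s
X_L = ωL = 331.3 Ω
X_C = 1/(ωC) = 520.1 Ω
Parallel: admittances add. Y = 1/R + 1/(jωL) + jωC
Y = (0.001351 − j0.001096) S
|Y| = 0.001740 S → |Z| = 1/|Y| = 574.8 Ω, ∠Z = −∠Y = 39.04°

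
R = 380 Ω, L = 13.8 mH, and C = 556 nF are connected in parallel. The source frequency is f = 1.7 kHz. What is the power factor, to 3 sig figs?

0.952

ω = 2πf = 10680 rad/s
X_L = ωL = 147 Ω
X_C = 1/(ωC) = 168 Ω
Parallel: admittances add. Y = 1/R + 1/(jωL) + jωC
Y = (0.00263 − j0.000845) S
|Y| = 0.00276 S → |Z| = 1/|Y| = 362 Ω, ∠Z = −∠Y = 17.8°
cos φ = cos(17.8°) = 0.952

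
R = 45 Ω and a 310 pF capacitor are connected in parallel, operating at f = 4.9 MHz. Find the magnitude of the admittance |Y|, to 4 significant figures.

24.19 mS

ω = 2πf = 3.079e+07 rad/s
X_C = 1/(ωC) = 104.8 Ω
Parallel: admittances add. Y = 1/R + jωC
Y = (0.02222 + j0.009544) S
|Y| = 0.02419 S → |Z| = 1/|Y| = 41.35 Ω, ∠Z = −∠Y = -23.24°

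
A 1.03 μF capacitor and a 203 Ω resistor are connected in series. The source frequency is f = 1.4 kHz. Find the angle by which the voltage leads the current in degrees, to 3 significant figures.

ω = 2πf = 8796 rad/s
X_C = 1/(ωC) = 110 Ω
Z = 203 − j110 Ω
|Z| = √(203² + 110²) = 231 Ω
∠Z = arctan(-110/203) = -28.5°

-28.5°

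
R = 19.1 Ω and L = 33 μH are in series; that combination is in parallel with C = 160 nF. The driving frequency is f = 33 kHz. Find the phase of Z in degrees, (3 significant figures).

ω = 2πf = 207300 rad/s
X_L = ωL = 6.84 Ω
X_C = 1/(ωC) = 30.1 Ω
Branch 1 (R+jX_L): Z₁ = 19.1 + j6.84 Ω, |Z₁| = 20.3 Ω
Branch 2 (−jX_C): Z₂ = −j30.1 Ω
Parallel: Z = Z₁Z₂/(Z₁+Z₂), |Z| = 20.3 Ω, ∠Z = -19.6°

-19.6°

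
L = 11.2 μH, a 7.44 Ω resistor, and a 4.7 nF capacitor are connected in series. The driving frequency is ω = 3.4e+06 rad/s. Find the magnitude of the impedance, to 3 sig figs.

X_L = ωL = 38.1 Ω
X_C = 1/(ωC) = 62.6 Ω
Net reactance X = X_L − X_C = -24.5 Ω
Z = 7.44 − j24.5 Ω
|Z| = √(7.44² + 24.5²) = 25.6 Ω

25.6 Ω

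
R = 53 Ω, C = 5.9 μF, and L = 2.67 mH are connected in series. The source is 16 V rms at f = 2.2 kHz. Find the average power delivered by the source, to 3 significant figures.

3.97 W

ω = 2πf = 13820 rad/s
X_L = ωL = 36.9 Ω
X_C = 1/(ωC) = 12.3 Ω
Net reactance X = X_L − X_C = 24.6 Ω
Z = 53.0 + j24.6 Ω
|Z| = √(53.0² + 24.6²) = 58.5 Ω
∠Z = arctan(24.6/53.0) = 24.9°
I = V/|Z| = 274 mA
P = VI cos φ = 16 × 0.274 × cos(24.9°) = 3.97 W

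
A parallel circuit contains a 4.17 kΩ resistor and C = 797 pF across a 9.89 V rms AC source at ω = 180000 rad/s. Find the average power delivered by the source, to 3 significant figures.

23.5 mW

X_C = 1/(ωC) = 6970 Ω
Parallel: admittances add. Y = 1/R + jωC
Y = (0.000240 + j0.000143) S
|Y| = 0.000279 S → |Z| = 1/|Y| = 3580 Ω, ∠Z = −∠Y = -30.9°
I = V/|Z| = 2.76 mA
P = VI cos φ = 9.89 × 0.00276 × cos(-30.9°) = 23.5 mW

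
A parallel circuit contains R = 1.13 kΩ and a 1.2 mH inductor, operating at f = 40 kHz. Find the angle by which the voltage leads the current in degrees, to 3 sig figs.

75.1°

ω = 2πf = 251300 rad/s
X_L = ωL = 302 Ω
Parallel: admittances add. Y = 1/R + 1/(jωL)
Y = (0.000885 − j0.00332) S
|Y| = 0.00343 S → |Z| = 1/|Y| = 291 Ω, ∠Z = −∠Y = 75.1°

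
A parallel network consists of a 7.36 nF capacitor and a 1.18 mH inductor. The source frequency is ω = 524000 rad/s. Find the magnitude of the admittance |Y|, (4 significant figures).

2.239 mS

X_L = ωL = 618.3 Ω
X_C = 1/(ωC) = 259.3 Ω
Parallel: admittances add. Y = 1/(jωL) + jωC
Y = (0 + j0.002239) S
|Y| = 0.002239 S → |Z| = 1/|Y| = 446.6 Ω, ∠Z = −∠Y = -90.00°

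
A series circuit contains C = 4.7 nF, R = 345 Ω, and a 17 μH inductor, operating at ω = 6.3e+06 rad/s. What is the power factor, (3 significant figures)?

X_L = ωL = 107 Ω
X_C = 1/(ωC) = 33.8 Ω
Net reactance X = X_L − X_C = 73.3 Ω
Z = 345 + j73.3 Ω
|Z| = √(345² + 73.3²) = 353 Ω
∠Z = arctan(73.3/345) = 12.0°
cos φ = cos(12.0°) = 0.978

0.978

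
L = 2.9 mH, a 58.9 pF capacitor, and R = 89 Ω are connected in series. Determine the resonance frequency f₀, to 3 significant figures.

ω₀ = 1/√(LC) = 1/√(0.0029 × 5.89e-11) = 2.42e+06 rad/s
f₀ = ω₀/(2π) = 385 kHz

385 kHz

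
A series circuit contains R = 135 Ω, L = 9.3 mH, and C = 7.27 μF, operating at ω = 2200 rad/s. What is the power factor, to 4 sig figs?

0.9547

X_L = ωL = 20.46 Ω
X_C = 1/(ωC) = 62.52 Ω
Net reactance X = X_L − X_C = -42.06 Ω
Z = 135.0 − j42.06 Ω
|Z| = √(135.0² + 42.06²) = 141.4 Ω
∠Z = arctan(-42.06/135.0) = -17.31°
cos φ = cos(-17.31°) = 0.9547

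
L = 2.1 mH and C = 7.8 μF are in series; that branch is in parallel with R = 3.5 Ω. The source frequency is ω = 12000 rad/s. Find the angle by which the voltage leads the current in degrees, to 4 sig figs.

X_L = ωL = 25.20 Ω
X_C = 1/(ωC) = 10.68 Ω
Branch 1: Z₁ = R = 3.500 Ω
Branch 2 (series LC): Z₂ = j(X_L − X_C) = j14.52 Ω
Parallel: Z = Z₁Z₂/(Z₁+Z₂), |Z| = 3.402 Ω, ∠Z = 13.56°

13.56°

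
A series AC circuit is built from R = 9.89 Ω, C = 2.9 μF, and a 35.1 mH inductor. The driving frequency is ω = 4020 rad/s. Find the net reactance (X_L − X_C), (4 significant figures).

X_L = ωL = 141.1 Ω
X_C = 1/(ωC) = 85.78 Ω
X = 141.1 − 85.78 = 55.32 Ω

55.32 Ω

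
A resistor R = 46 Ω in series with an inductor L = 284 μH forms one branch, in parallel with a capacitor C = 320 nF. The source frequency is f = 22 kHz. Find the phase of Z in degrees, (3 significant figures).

ω = 2πf = 138200 rad/s
X_L = ωL = 39.3 Ω
X_C = 1/(ωC) = 22.6 Ω
Branch 1 (R+jX_L): Z₁ = 46.0 + j39.3 Ω, |Z₁| = 60.5 Ω
Branch 2 (−jX_C): Z₂ = −j22.6 Ω
Parallel: Z = Z₁Z₂/(Z₁+Z₂), |Z| = 27.9 Ω, ∠Z = -69.4°

-69.4°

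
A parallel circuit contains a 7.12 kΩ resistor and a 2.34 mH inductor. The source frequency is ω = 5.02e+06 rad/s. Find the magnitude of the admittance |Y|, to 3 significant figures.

164 μS

X_L = ωL = 11700 Ω
Parallel: admittances add. Y = 1/R + 1/(jωL)
Y = (0.000140 − j8.51e-05) S
|Y| = 0.000164 S → |Z| = 1/|Y| = 6090 Ω, ∠Z = −∠Y = 31.2°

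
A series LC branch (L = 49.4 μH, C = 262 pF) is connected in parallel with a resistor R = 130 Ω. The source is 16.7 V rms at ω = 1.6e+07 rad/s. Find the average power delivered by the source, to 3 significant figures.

2.15 W

X_L = ωL = 790 Ω
X_C = 1/(ωC) = 239 Ω
Branch 1: Z₁ = R = 130 Ω
Branch 2 (series LC): Z₂ = j(X_L − X_C) = j552 Ω
Parallel: Z = Z₁Z₂/(Z₁+Z₂), |Z| = 127 Ω, ∠Z = 13.3°
I = V/|Z| = 132 mA
P = VI cos φ = 16.7 × 0.132 × cos(13.3°) = 2.15 W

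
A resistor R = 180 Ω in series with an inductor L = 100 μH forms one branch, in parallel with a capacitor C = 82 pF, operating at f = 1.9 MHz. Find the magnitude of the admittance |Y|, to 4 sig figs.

ω = 2πf = 1.194e+07 rad/s
X_L = ωL = 1194 Ω
X_C = 1/(ωC) = 1022 Ω
Branch 1 (R+jX_L): Z₁ = 180.0 + j1194 Ω, |Z₁| = 1207 Ω
Branch 2 (−jX_C): Z₂ = −j1022 Ω
Parallel: Z = Z₁Z₂/(Z₁+Z₂), |Z| = 4950 Ω, ∠Z = -52.32°
|Y| = 1/|Z| = 202.0 μS

202.0 μS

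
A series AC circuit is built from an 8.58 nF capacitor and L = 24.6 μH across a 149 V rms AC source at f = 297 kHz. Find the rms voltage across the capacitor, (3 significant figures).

ω = 2πf = 1.866e+06 rad/s
X_L = ωL = 45.9 Ω
X_C = 1/(ωC) = 62.5 Ω
Net reactance X = X_L − X_C = -16.6 Ω
Z = − j16.6 Ω
|Z| = √(0² + 16.6²) = 16.6 Ω
I = V/|Z| = 9.00 A
V_C = I·|Z_C| = 9.00 × 62.5 = 562 V

562 V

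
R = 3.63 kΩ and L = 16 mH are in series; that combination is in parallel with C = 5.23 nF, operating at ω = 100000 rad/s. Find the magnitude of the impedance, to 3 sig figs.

2080 Ω

X_L = ωL = 1600 Ω
X_C = 1/(ωC) = 1910 Ω
Branch 1 (R+jX_L): Z₁ = 3630 + j1600 Ω, |Z₁| = 3970 Ω
Branch 2 (−jX_C): Z₂ = −j1910 Ω
Parallel: Z = Z₁Z₂/(Z₁+Z₂), |Z| = 2080 Ω, ∠Z = -61.3°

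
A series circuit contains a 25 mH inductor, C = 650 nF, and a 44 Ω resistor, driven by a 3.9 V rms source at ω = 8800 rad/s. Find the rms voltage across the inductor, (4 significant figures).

X_L = ωL = 220.0 Ω
X_C = 1/(ωC) = 174.8 Ω
Net reactance X = X_L − X_C = 45.17 Ω
Z = 44.00 + j45.17 Ω
|Z| = √(44.00² + 45.17²) = 63.06 Ω
I = V/|Z| = 61.84 mA
V_L = I·|Z_L| = 0.06184 × 220.0 = 13.61 V

13.61 V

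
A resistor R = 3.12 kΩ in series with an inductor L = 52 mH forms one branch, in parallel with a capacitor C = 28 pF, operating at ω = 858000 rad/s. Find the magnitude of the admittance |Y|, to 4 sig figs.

2.322 μS

X_L = ωL = 44620 Ω
X_C = 1/(ωC) = 41630 Ω
Branch 1 (R+jX_L): Z₁ = 3120 + j44620 Ω, |Z₁| = 44720 Ω
Branch 2 (−jX_C): Z₂ = −j41630 Ω
Parallel: Z = Z₁Z₂/(Z₁+Z₂), |Z| = 430700 Ω, ∠Z = -47.79°
|Y| = 1/|Z| = 2.322 μS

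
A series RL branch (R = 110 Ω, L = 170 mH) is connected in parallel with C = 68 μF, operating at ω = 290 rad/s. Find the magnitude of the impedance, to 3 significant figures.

X_L = ωL = 49.3 Ω
X_C = 1/(ωC) = 50.7 Ω
Branch 1 (R+jX_L): Z₁ = 110 + j49.3 Ω, |Z₁| = 121 Ω
Branch 2 (−jX_C): Z₂ = −j50.7 Ω
Parallel: Z = Z₁Z₂/(Z₁+Z₂), |Z| = 55.6 Ω, ∠Z = -65.1°

55.6 Ω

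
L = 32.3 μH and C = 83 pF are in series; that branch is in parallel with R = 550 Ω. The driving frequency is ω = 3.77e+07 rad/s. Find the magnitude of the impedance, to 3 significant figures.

X_L = ωL = 1220 Ω
X_C = 1/(ωC) = 320 Ω
Branch 1: Z₁ = R = 550 Ω
Branch 2 (series LC): Z₂ = j(X_L − X_C) = j898 Ω
Parallel: Z = Z₁Z₂/(Z₁+Z₂), |Z| = 469 Ω, ∠Z = 31.5°

469 Ω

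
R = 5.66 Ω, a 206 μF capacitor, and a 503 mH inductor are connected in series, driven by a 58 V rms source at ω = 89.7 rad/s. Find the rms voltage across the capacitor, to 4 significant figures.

X_L = ωL = 45.12 Ω
X_C = 1/(ωC) = 54.12 Ω
Net reactance X = X_L − X_C = -8.999 Ω
Z = 5.660 − j8.999 Ω
|Z| = √(5.660² + 8.999²) = 10.63 Ω
I = V/|Z| = 5.456 A
V_C = I·|Z_C| = 5.456 × 54.12 = 295.3 V

295.3 V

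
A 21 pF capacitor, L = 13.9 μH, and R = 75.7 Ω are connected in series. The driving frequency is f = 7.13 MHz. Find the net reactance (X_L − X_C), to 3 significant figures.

-440 Ω

ω = 2πf = 4.48e+07 rad/s
X_L = ωL = 623 Ω
X_C = 1/(ωC) = 1060 Ω
X = 623 − 1060 = -440 Ω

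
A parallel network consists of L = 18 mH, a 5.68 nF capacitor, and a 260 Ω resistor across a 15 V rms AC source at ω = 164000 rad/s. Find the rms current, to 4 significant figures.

X_L = ωL = 2952 Ω
X_C = 1/(ωC) = 1074 Ω
Parallel: admittances add. Y = 1/R + 1/(jωL) + jωC
Y = (0.003846 + j0.0005928) S
|Y| = 0.003892 S → |Z| = 1/|Y| = 257.0 Ω, ∠Z = −∠Y = -8.761°
I = V/|Z| = 15/257.0 = 58.37 mA

58.37 mA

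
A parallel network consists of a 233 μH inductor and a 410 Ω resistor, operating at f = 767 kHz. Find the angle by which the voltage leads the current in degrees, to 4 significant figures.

ω = 2πf = 4.819e+06 rad/s
X_L = ωL = 1123 Ω
Parallel: admittances add. Y = 1/R + 1/(jωL)
Y = (0.002439 − j0.0008906) S
|Y| = 0.002597 S → |Z| = 1/|Y| = 385.1 Ω, ∠Z = −∠Y = 20.06°

20.06°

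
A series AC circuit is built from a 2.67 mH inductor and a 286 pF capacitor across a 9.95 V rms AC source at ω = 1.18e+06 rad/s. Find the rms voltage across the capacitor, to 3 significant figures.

X_L = ωL = 3150 Ω
X_C = 1/(ωC) = 2960 Ω
Net reactance X = X_L − X_C = 187 Ω
Z = j187 Ω
|Z| = √(0² + 187²) = 187 Ω
I = V/|Z| = 53.1 mA
V_C = I·|Z_C| = 0.0531 × 2960 = 157 V

157 V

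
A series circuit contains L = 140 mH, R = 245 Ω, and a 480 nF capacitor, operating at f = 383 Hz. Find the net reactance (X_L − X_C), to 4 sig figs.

ω = 2πf = 2406 rad/s
X_L = ωL = 336.9 Ω
X_C = 1/(ωC) = 865.7 Ω
X = 336.9 − 865.7 = -528.8 Ω

-528.8 Ω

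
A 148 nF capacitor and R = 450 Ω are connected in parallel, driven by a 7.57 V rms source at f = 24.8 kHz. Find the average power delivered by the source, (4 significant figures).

ω = 2πf = 155800 rad/s
X_C = 1/(ωC) = 43.36 Ω
Parallel: admittances add. Y = 1/R + jωC
Y = (0.002222 + j0.02306) S
|Y| = 0.02317 S → |Z| = 1/|Y| = 43.16 Ω, ∠Z = −∠Y = -84.50°
I = V/|Z| = 175.4 mA
P = VI cos φ = 7.57 × 0.1754 × cos(-84.50°) = 127.3 mW

127.3 mW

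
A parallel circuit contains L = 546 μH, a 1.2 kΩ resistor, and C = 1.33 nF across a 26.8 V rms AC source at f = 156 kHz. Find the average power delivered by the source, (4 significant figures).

598.5 mW

ω = 2πf = 980200 rad/s
X_L = ωL = 535.2 Ω
X_C = 1/(ωC) = 767.1 Ω
Parallel: admittances add. Y = 1/R + 1/(jωL) + jωC
Y = (0.0008333 − j0.0005649) S
|Y| = 0.001007 S → |Z| = 1/|Y| = 993.3 Ω, ∠Z = −∠Y = 34.13°
I = V/|Z| = 26.98 mA
P = VI cos φ = 26.8 × 0.02698 × cos(34.13°) = 598.5 mW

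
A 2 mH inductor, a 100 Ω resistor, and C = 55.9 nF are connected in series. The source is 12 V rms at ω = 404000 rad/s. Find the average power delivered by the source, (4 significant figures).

X_L = ωL = 808.0 Ω
X_C = 1/(ωC) = 44.28 Ω
Net reactance X = X_L − X_C = 763.7 Ω
Z = 100.0 + j763.7 Ω
|Z| = √(100.0² + 763.7²) = 770.2 Ω
∠Z = arctan(763.7/100.0) = 82.54°
I = V/|Z| = 15.58 mA
P = VI cos φ = 12 × 0.01558 × cos(82.54°) = 24.27 mW

24.27 mW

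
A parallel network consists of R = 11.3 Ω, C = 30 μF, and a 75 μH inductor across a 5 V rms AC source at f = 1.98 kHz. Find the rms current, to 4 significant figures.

3.521 A

ω = 2πf = 12440 rad/s
X_L = ωL = 0.9331 Ω
X_C = 1/(ωC) = 2.679 Ω
Parallel: admittances add. Y = 1/R + 1/(jωL) + jωC
Y = (0.08850 − j0.6985) S
|Y| = 0.7041 S → |Z| = 1/|Y| = 1.420 Ω, ∠Z = −∠Y = 82.78°
I = V/|Z| = 5/1.420 = 3.521 A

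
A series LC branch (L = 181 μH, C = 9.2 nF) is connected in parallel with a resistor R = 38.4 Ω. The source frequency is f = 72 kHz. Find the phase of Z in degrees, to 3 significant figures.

ω = 2πf = 452400 rad/s
X_L = ωL = 81.9 Ω
X_C = 1/(ωC) = 240 Ω
Branch 1: Z₁ = R = 38.4 Ω
Branch 2 (series LC): Z₂ = j(X_L − X_C) = −j158 Ω
Parallel: Z = Z₁Z₂/(Z₁+Z₂), |Z| = 37.3 Ω, ∠Z = -13.6°

-13.6°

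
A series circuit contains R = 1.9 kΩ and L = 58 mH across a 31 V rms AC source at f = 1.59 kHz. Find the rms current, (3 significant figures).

ω = 2πf = 9990 rad/s
X_L = ωL = 579 Ω
Z = 1900 + j579 Ω
|Z| = √(1900² + 579²) = 1990 Ω
I = V/|Z| = 31/1990 = 15.6 mA

15.6 mA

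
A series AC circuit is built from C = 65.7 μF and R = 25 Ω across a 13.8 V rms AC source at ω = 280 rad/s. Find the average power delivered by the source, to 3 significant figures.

1.33 W

X_C = 1/(ωC) = 54.4 Ω
Z = 25.0 − j54.4 Ω
|Z| = √(25.0² + 54.4²) = 59.8 Ω
∠Z = arctan(-54.4/25.0) = -65.3°
I = V/|Z| = 231 mA
P = VI cos φ = 13.8 × 0.231 × cos(-65.3°) = 1.33 W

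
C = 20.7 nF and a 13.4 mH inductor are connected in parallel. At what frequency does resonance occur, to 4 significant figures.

ω₀ = 1/√(LC) = 1/√(0.0134 × 2.07e-08) = 60040 rad/s
f₀ = ω₀/(2π) = 9.556 kHz

9.556 kHz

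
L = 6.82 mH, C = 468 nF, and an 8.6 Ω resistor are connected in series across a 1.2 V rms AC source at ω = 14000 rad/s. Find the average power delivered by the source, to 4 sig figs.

X_L = ωL = 95.48 Ω
X_C = 1/(ωC) = 152.6 Ω
Net reactance X = X_L − X_C = -57.15 Ω
Z = 8.600 − j57.15 Ω
|Z| = √(8.600² + 57.15²) = 57.79 Ω
∠Z = arctan(-57.15/8.600) = -81.44°
I = V/|Z| = 20.77 mA
P = VI cos φ = 1.2 × 0.02077 × cos(-81.44°) = 3.708 mW

3.708 mW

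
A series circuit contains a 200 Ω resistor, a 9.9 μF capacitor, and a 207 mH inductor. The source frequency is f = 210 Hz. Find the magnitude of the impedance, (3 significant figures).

ω = 2πf = 1319 rad/s
X_L = ωL = 273 Ω
X_C = 1/(ωC) = 76.6 Ω
Net reactance X = X_L − X_C = 197 Ω
Z = 200 + j197 Ω
|Z| = √(200² + 197²) = 280 Ω

280 Ω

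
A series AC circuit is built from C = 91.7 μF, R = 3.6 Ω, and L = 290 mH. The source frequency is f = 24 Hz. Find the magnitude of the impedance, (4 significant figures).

28.81 Ω

ω = 2πf = 150.8 rad/s
X_L = ωL = 43.73 Ω
X_C = 1/(ωC) = 72.32 Ω
Net reactance X = X_L − X_C = -28.59 Ω
Z = 3.600 − j28.59 Ω
|Z| = √(3.600² + 28.59²) = 28.81 Ω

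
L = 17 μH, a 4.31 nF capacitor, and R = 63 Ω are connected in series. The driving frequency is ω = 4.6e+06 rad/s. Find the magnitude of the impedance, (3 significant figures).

X_L = ωL = 78.2 Ω
X_C = 1/(ωC) = 50.4 Ω
Net reactance X = X_L − X_C = 27.8 Ω
Z = 63.0 + j27.8 Ω
|Z| = √(63.0² + 27.8²) = 68.8 Ω

68.8 Ω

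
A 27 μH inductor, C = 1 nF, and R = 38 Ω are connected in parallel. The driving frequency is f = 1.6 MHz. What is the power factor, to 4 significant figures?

ω = 2πf = 1.005e+07 rad/s
X_L = ωL = 271.4 Ω
X_C = 1/(ωC) = 99.47 Ω
Parallel: admittances add. Y = 1/R + 1/(jωL) + jωC
Y = (0.02632 + j0.006369) S
|Y| = 0.02708 S → |Z| = 1/|Y| = 36.93 Ω, ∠Z = −∠Y = -13.61°
cos φ = cos(-13.61°) = 0.9719

0.9719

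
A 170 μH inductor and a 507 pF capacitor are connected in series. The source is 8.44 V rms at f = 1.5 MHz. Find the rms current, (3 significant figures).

ω = 2πf = 9.425e+06 rad/s
X_L = ωL = 1600 Ω
X_C = 1/(ωC) = 209 Ω
Net reactance X = X_L − X_C = 1390 Ω
Z = j1390 Ω
|Z| = √(0² + 1390²) = 1390 Ω
I = V/|Z| = 8.44/1390 = 6.06 mA

6.06 mA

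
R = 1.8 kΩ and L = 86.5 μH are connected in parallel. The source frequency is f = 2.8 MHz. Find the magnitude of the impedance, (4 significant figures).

1162 Ω

ω = 2πf = 1.759e+07 rad/s
X_L = ωL = 1522 Ω
Parallel: admittances add. Y = 1/R + 1/(jωL)
Y = (0.0005556 − j0.0006571) S
|Y| = 0.0008605 S → |Z| = 1/|Y| = 1162 Ω, ∠Z = −∠Y = 49.79°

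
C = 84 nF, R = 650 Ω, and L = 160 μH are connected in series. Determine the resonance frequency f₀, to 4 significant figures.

43.41 kHz

ω₀ = 1/√(LC) = 1/√(0.00016 × 8.4e-08) = 272800 rad/s
f₀ = ω₀/(2π) = 43.41 kHz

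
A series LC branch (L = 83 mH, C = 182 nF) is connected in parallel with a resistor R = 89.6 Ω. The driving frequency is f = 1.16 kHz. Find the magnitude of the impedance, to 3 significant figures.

ω = 2πf = 7288 rad/s
X_L = ωL = 605 Ω
X_C = 1/(ωC) = 754 Ω
Branch 1: Z₁ = R = 89.6 Ω
Branch 2 (series LC): Z₂ = j(X_L − X_C) = −j149 Ω
Parallel: Z = Z₁Z₂/(Z₁+Z₂), |Z| = 76.8 Ω, ∠Z = -31.0°

76.8 Ω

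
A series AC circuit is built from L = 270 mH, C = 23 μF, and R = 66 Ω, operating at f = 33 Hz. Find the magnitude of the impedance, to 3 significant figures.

167 Ω

ω = 2πf = 207.3 rad/s
X_L = ωL = 56.0 Ω
X_C = 1/(ωC) = 210 Ω
Net reactance X = X_L − X_C = -154 Ω
Z = 66.0 − j154 Ω
|Z| = √(66.0² + 154²) = 167 Ω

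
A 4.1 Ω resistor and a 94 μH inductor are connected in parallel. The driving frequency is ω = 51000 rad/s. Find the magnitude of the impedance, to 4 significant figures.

X_L = ωL = 4.794 Ω
Parallel: admittances add. Y = 1/R + 1/(jωL)
Y = (0.2439 − j0.2086) S
|Y| = 0.3209 S → |Z| = 1/|Y| = 3.116 Ω, ∠Z = −∠Y = 40.54°

3.116 Ω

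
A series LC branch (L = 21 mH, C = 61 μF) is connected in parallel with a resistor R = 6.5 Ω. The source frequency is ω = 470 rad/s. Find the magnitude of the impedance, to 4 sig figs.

X_L = ωL = 9.870 Ω
X_C = 1/(ωC) = 34.88 Ω
Branch 1: Z₁ = R = 6.500 Ω
Branch 2 (series LC): Z₂ = j(X_L − X_C) = −j25.01 Ω
Parallel: Z = Z₁Z₂/(Z₁+Z₂), |Z| = 6.291 Ω, ∠Z = -14.57°

6.291 Ω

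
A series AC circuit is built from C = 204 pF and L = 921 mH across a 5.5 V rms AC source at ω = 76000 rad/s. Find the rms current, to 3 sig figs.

X_L = ωL = 70000 Ω
X_C = 1/(ωC) = 64500 Ω
Net reactance X = X_L − X_C = 5500 Ω
Z = j5500 Ω
|Z| = √(0² + 5500²) = 5500 Ω
I = V/|Z| = 5.5/5500 = 1.00 mA

1.00 mA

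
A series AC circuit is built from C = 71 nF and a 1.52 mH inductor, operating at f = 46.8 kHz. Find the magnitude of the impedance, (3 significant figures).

ω = 2πf = 294100 rad/s
X_L = ωL = 447 Ω
X_C = 1/(ωC) = 47.9 Ω
Net reactance X = X_L − X_C = 399 Ω
Z = j399 Ω
|Z| = √(0² + 399²) = 399 Ω

399 Ω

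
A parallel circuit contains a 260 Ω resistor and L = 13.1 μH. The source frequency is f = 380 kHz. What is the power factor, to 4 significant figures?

0.1194

ω = 2πf = 2.388e+06 rad/s
X_L = ωL = 31.28 Ω
Parallel: admittances add. Y = 1/R + 1/(jωL)
Y = (0.003846 − j0.03197) S
|Y| = 0.03220 S → |Z| = 1/|Y| = 31.05 Ω, ∠Z = −∠Y = 83.14°
cos φ = cos(83.14°) = 0.1194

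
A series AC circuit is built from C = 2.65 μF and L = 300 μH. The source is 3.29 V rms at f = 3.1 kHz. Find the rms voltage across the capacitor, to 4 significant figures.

4.711 V

ω = 2πf = 19480 rad/s
X_L = ωL = 5.843 Ω
X_C = 1/(ωC) = 19.37 Ω
Net reactance X = X_L − X_C = -13.53 Ω
Z = − j13.53 Ω
|Z| = √(0² + 13.53²) = 13.53 Ω
I = V/|Z| = 243.2 mA
V_C = I·|Z_C| = 0.2432 × 19.37 = 4.711 V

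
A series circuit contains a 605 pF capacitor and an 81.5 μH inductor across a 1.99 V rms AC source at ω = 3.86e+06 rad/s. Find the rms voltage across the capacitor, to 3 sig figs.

X_L = ωL = 315 Ω
X_C = 1/(ωC) = 428 Ω
Net reactance X = X_L − X_C = -114 Ω
Z = − j114 Ω
|Z| = √(0² + 114²) = 114 Ω
I = V/|Z| = 17.5 mA
V_C = I·|Z_C| = 0.0175 × 428 = 7.50 V

7.50 V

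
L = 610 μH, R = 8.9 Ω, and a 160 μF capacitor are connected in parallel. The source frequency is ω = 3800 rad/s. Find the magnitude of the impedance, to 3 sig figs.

4.78 Ω

X_L = ωL = 2.32 Ω
X_C = 1/(ωC) = 1.64 Ω
Parallel: admittances add. Y = 1/R + 1/(jωL) + jωC
Y = (0.112 + j0.177) S
|Y| = 0.209 S → |Z| = 1/|Y| = 4.78 Ω, ∠Z = −∠Y = -57.5°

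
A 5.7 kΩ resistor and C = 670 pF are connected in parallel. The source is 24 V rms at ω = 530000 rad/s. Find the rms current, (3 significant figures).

X_C = 1/(ωC) = 2820 Ω
Parallel: admittances add. Y = 1/R + jωC
Y = (0.000175 + j0.000355) S
|Y| = 0.000396 S → |Z| = 1/|Y| = 2520 Ω, ∠Z = −∠Y = -63.7°
I = V/|Z| = 24/2520 = 9.51 mA

9.51 mA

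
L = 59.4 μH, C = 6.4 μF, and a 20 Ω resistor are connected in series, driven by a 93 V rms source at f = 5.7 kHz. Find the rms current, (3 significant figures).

ω = 2πf = 35810 rad/s
X_L = ωL = 2.13 Ω
X_C = 1/(ωC) = 4.36 Ω
Net reactance X = X_L − X_C = -2.24 Ω
Z = 20.0 − j2.24 Ω
|Z| = √(20.0² + 2.24²) = 20.1 Ω
I = V/|Z| = 93/20.1 = 4.62 A

4.62 A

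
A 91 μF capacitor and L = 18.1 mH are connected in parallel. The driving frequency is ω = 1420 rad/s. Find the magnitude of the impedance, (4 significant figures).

X_L = ωL = 25.70 Ω
X_C = 1/(ωC) = 7.739 Ω
Parallel: admittances add. Y = 1/(jωL) + jωC
Y = (0 + j0.09031) S
|Y| = 0.09031 S → |Z| = 1/|Y| = 11.07 Ω, ∠Z = −∠Y = -90.00°

11.07 Ω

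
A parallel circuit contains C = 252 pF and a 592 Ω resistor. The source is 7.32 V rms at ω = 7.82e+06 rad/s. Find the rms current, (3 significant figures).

19.0 mA

X_C = 1/(ωC) = 507 Ω
Parallel: admittances add. Y = 1/R + jωC
Y = (0.00169 + j0.00197) S
|Y| = 0.00260 S → |Z| = 1/|Y| = 385 Ω, ∠Z = −∠Y = -49.4°
I = V/|Z| = 7.32/385 = 19.0 mA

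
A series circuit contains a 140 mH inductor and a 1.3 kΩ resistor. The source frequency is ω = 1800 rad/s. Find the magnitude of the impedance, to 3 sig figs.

1320 Ω

X_L = ωL = 252 Ω
Z = 1300 + j252 Ω
|Z| = √(1300² + 252²) = 1320 Ω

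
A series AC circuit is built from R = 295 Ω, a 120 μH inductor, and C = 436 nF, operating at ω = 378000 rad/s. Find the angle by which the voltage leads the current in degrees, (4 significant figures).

X_L = ωL = 45.36 Ω
X_C = 1/(ωC) = 6.068 Ω
Net reactance X = X_L − X_C = 39.29 Ω
Z = 295.0 + j39.29 Ω
|Z| = √(295.0² + 39.29²) = 297.6 Ω
∠Z = arctan(39.29/295.0) = 7.587°

7.587°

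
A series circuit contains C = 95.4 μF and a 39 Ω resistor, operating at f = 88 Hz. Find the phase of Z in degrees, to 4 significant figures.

-25.92°

ω = 2πf = 552.9 rad/s
X_C = 1/(ωC) = 18.96 Ω
Z = 39.00 − j18.96 Ω
|Z| = √(39.00² + 18.96²) = 43.36 Ω
∠Z = arctan(-18.96/39.00) = -25.92°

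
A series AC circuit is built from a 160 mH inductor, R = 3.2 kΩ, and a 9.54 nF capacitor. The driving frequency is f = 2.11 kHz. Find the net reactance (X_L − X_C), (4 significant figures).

ω = 2πf = 13260 rad/s
X_L = ωL = 2121 Ω
X_C = 1/(ωC) = 7907 Ω
X = 2121 − 7907 = -5785 Ω

-5785 Ω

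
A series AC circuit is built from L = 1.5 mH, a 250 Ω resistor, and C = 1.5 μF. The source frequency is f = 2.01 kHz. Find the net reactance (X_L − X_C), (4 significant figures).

ω = 2πf = 12630 rad/s
X_L = ωL = 18.94 Ω
X_C = 1/(ωC) = 52.79 Ω
X = 18.94 − 52.79 = -33.84 Ω

-33.84 Ω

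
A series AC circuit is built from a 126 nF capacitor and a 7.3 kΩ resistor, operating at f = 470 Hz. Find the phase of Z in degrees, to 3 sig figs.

-20.2°

ω = 2πf = 2953 rad/s
X_C = 1/(ωC) = 2690 Ω
Z = 7300 − j2690 Ω
|Z| = √(7300² + 2690²) = 7780 Ω
∠Z = arctan(-2690/7300) = -20.2°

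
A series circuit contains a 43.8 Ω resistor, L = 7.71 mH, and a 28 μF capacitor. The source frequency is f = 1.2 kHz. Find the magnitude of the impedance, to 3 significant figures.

69.1 Ω

ω = 2πf = 7540 rad/s
X_L = ωL = 58.1 Ω
X_C = 1/(ωC) = 4.74 Ω
Net reactance X = X_L − X_C = 53.4 Ω
Z = 43.8 + j53.4 Ω
|Z| = √(43.8² + 53.4²) = 69.1 Ω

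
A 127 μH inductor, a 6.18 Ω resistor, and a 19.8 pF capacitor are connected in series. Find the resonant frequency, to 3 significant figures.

3.17 MHz

ω₀ = 1/√(LC) = 1/√(0.000127 × 1.98e-11) = 1.994e+07 rad/s
f₀ = ω₀/(2π) = 3.17 MHz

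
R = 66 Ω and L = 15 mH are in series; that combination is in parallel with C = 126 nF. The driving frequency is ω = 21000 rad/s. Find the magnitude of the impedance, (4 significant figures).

1334 Ω

X_L = ωL = 315.0 Ω
X_C = 1/(ωC) = 377.9 Ω
Branch 1 (R+jX_L): Z₁ = 66.00 + j315.0 Ω, |Z₁| = 321.8 Ω
Branch 2 (−jX_C): Z₂ = −j377.9 Ω
Parallel: Z = Z₁Z₂/(Z₁+Z₂), |Z| = 1334 Ω, ∠Z = 31.80°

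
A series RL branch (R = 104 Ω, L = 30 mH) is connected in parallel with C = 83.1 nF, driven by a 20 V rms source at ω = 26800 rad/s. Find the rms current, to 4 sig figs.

X_L = ωL = 804.0 Ω
X_C = 1/(ωC) = 449.0 Ω
Branch 1 (R+jX_L): Z₁ = 104.0 + j804.0 Ω, |Z₁| = 810.7 Ω
Branch 2 (−jX_C): Z₂ = −j449.0 Ω
Parallel: Z = Z₁Z₂/(Z₁+Z₂), |Z| = 984.1 Ω, ∠Z = -81.04°
I = V/|Z| = 20/984.1 = 20.32 mA

20.32 mA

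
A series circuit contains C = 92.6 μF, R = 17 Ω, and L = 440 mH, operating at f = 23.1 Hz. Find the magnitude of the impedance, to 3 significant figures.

ω = 2πf = 145.1 rad/s
X_L = ωL = 63.9 Ω
X_C = 1/(ωC) = 74.4 Ω
Net reactance X = X_L − X_C = -10.5 Ω
Z = 17.0 − j10.5 Ω
|Z| = √(17.0² + 10.5²) = 20.0 Ω

20.0 Ω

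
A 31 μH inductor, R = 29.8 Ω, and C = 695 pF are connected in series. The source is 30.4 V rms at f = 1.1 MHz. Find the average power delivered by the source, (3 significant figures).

29.8 W

ω = 2πf = 6.912e+06 rad/s
X_L = ωL = 214 Ω
X_C = 1/(ωC) = 208 Ω
Net reactance X = X_L − X_C = 6.07 Ω
Z = 29.8 + j6.07 Ω
|Z| = √(29.8² + 6.07²) = 30.4 Ω
∠Z = arctan(6.07/29.8) = 11.5°
I = V/|Z| = 1000 mA
P = VI cos φ = 30.4 × 1.00 × cos(11.5°) = 29.8 W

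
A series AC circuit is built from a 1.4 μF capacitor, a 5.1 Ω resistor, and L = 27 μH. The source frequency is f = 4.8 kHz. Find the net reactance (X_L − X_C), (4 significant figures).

-22.87 Ω

ω = 2πf = 30160 rad/s
X_L = ωL = 0.8143 Ω
X_C = 1/(ωC) = 23.68 Ω
X = 0.8143 − 23.68 = -22.87 Ω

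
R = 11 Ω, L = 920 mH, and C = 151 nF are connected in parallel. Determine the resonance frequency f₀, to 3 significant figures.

427 Hz

ω₀ = 1/√(LC) = 1/√(0.92 × 1.51e-07) = 2683 rad/s
f₀ = ω₀/(2π) = 427 Hz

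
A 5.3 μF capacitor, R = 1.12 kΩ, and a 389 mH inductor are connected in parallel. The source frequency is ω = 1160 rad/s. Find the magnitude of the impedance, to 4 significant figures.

248.0 Ω

X_L = ωL = 451.2 Ω
X_C = 1/(ωC) = 162.7 Ω
Parallel: admittances add. Y = 1/R + 1/(jωL) + jωC
Y = (0.0008929 + j0.003932) S
|Y| = 0.004032 S → |Z| = 1/|Y| = 248.0 Ω, ∠Z = −∠Y = -77.21°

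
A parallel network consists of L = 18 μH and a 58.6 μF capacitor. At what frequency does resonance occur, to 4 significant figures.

4.900 kHz

ω₀ = 1/√(LC) = 1/√(1.8e-05 × 5.86e-05) = 30790 rad/s
f₀ = ω₀/(2π) = 4.900 kHz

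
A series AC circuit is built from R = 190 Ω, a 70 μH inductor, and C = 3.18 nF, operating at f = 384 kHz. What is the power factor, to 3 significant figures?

0.980

ω = 2πf = 2.413e+06 rad/s
X_L = ωL = 169 Ω
X_C = 1/(ωC) = 130 Ω
Net reactance X = X_L − X_C = 38.6 Ω
Z = 190 + j38.6 Ω
|Z| = √(190² + 38.6²) = 194 Ω
∠Z = arctan(38.6/190) = 11.5°
cos φ = cos(11.5°) = 0.980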